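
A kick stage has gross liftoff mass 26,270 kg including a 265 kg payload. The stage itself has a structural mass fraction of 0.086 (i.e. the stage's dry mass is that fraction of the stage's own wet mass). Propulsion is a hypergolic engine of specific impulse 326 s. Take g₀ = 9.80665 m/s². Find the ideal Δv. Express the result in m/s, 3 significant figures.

Stage wet mass = m₀ − payload = 26,270 − 265 = 26,005 kg.
Stage dry mass = ε × stage wet mass = 0.086 × 26,005 = 2,236.43 kg.
Burnout mass m_f = stage dry + payload = 2,236.43 + 265 = 2,501.43 kg.
v_e = Isp · g₀ = 326 × 9.80665 = 3197.0 m/s.
By the Tsiolkovsky rocket equation, Δv = v_e · ln(26,270/2,501.43) = 3197.0 × ln(10.5) = 3197.0 × 2.3516 ≈ 7518 m/s.

Δv ≈ 7520 m/s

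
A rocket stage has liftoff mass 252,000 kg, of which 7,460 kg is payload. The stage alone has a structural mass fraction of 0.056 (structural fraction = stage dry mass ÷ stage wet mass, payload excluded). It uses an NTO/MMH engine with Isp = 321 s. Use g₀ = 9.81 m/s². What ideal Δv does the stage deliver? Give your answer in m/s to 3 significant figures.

Stage wet mass = m₀ − payload = 252,000 − 7,460 = 244,540 kg.
Stage dry mass = ε × stage wet mass = 0.056 × 244,540 = 13,694.2 kg.
Burnout mass m_f = stage dry + payload = 13,694.2 + 7,460 = 21,154.2 kg.
v_e = Isp · g₀ = 321 × 9.81 = 3149.0 m/s.
Δv = v_e · ln(252,000/21,154.2) = 3149.0 × ln(11.91) = 3149.0 × 2.4776 ≈ 7802 m/s.

Δv ≈ 7800 m/s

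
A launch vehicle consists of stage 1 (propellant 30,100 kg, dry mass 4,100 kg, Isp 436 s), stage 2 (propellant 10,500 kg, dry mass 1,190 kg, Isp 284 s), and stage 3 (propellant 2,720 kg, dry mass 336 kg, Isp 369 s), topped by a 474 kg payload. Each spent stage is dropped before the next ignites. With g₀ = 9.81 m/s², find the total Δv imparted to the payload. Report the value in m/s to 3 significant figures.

Δv ≈ 12600 m/s

Ignition mass of stage 1 = 30,100+4,100 + 10,500+1,190 + 2,720+336 + 474 = 49,420 kg.
Stage 1: m₀ = 49,420 kg, m_f = 49,420 − 30,100 = 19,320 kg; Δv = 436×9.81×ln(2.558) = 4277.2×0.9392 ≈ 4017 m/s.
Stage 2: m₀ = 15,220 kg, m_f = 15,220 − 10,500 = 4,720 kg; Δv = 284×9.81×ln(3.225) = 2786.0×1.1708 ≈ 3262 m/s.
Stage 3: m₀ = 3,530 kg, m_f = 3,530 − 2,720 = 810 kg; Δv = 369×9.81×ln(4.358) = 3619.9×1.4720 ≈ 5329 m/s.
Total Δv = 4017 + 3262 + 5329 = 12608 m/s.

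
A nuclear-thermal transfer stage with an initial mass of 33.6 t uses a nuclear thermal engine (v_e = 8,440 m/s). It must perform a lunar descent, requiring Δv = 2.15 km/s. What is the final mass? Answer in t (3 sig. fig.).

From the ideal rocket equation, m₀/m_f = exp(Δv / v_e) = exp(2150 / 8440.0) = exp(0.2547) = 1.2901.
m_f = m₀ / 1.2901 = 33.6 / 1.2901 = 26.0445 t.

final mass ≈ 26.0 t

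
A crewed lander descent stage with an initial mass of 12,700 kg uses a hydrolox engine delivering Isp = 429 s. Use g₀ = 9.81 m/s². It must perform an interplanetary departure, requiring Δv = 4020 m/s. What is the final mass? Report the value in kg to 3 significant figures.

v_e = Isp · g₀ = 429 × 9.81 = 4208.5 m/s.
Using Δv = v_e ln(m₀/m_f): m₀/m_f = exp(Δv / v_e) = exp(4020 / 4208.5) = exp(0.9552) = 2.5992.
m_f = m₀ / 2.5992 = 12,700 / 2.5992 = 4,886.12 kg.

final mass ≈ 4890 kg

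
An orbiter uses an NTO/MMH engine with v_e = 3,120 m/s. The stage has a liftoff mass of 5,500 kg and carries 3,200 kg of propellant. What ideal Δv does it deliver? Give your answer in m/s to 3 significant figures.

Δv ≈ 2720 m/s

m_f = m₀ − m_prop = 5,500 − 3,200 = 2,300 kg.
From the ideal rocket equation, Δv = v_e · ln(m₀/m_f) = 3120.0 × ln(2.391) = 3120.0 × 0.8718 ≈ 2720.1 m/s.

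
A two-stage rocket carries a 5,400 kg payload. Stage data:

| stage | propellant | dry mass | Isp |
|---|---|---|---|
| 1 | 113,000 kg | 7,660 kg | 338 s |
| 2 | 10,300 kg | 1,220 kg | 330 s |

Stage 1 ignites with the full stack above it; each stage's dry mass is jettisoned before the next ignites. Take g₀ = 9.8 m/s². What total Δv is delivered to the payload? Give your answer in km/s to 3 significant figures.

Δv ≈ 8.74 km/s

Ignition mass of stage 1 = 113,000+7,660 + 10,300+1,220 + 5,400 = 137,580 kg.
Stage 1: m₀ = 137,580 kg, m_f = 137,580 − 113,000 = 24,580 kg; Δv = 338×9.8×ln(5.597) = 3312.4×1.7223 ≈ 5705 m/s.
Stage 2: m₀ = 16,920 kg, m_f = 16,920 − 10,300 = 6,620 kg; Δv = 330×9.8×ln(2.556) = 3234.0×0.9384 ≈ 3035 m/s.
Total Δv = 5705 + 3035 = 8740 m/s.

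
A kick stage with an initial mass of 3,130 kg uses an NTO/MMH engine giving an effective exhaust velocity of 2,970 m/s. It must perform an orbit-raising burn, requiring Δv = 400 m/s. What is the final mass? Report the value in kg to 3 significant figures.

final mass ≈ 2740 kg

m₀/m_f = exp(Δv / v_e) = exp(400 / 2970.0) = exp(0.1347) = 1.1442.
m_f = m₀ / 1.1442 = 3,130 / 1.1442 = 2,735.54 kg.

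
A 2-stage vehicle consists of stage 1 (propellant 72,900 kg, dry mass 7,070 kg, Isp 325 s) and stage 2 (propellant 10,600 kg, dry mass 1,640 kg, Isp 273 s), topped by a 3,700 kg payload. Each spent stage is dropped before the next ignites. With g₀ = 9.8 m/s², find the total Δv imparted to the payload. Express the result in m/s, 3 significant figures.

Ignition mass of stage 1 = 72,900+7,070 + 10,600+1,640 + 3,700 = 95,910 kg.
Stage 1: m₀ = 95,910 kg, m_f = 95,910 − 72,900 = 23,010 kg; Δv = 325×9.8×ln(4.168) = 3185.0×1.4275 ≈ 4547 m/s.
Stage 2: m₀ = 15,940 kg, m_f = 15,940 − 10,600 = 5,340 kg; Δv = 273×9.8×ln(2.985) = 2675.4×1.0936 ≈ 2926 m/s.
Total Δv = 4547 + 2926 = 7473 m/s.

Δv ≈ 7470 m/s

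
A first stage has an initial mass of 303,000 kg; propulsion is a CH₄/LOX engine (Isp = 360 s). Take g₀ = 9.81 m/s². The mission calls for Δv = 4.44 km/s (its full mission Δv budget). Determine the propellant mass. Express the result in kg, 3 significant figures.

propellant mass ≈ 217000 kg

v_e = Isp · g₀ = 360 × 9.81 = 3531.6 m/s.
m₀/m_f = exp(Δv / v_e) = exp(4440 / 3531.6) = exp(1.2572) = 3.5156.
m_f = 303,000 / 3.5156 = 86,187.3 kg, so propellant = m₀ − m_f = 303,000 − 86,187.3 = 216,812.7 kg.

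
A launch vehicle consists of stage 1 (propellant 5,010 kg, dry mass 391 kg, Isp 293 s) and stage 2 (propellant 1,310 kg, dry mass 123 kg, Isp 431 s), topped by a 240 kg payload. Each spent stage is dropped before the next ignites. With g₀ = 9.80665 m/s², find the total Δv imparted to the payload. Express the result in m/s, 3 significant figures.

Δv ≈ 10000 m/s

Ignition mass of stage 1 = 5,010+391 + 1,310+123 + 240 = 7,074 kg.
Stage 1: m₀ = 7,074 kg, m_f = 7,074 − 5,010 = 2,064 kg; Δv = 293×9.80665×ln(3.427) = 2873.3×1.2318 ≈ 3539 m/s.
Stage 2: m₀ = 1,673 kg, m_f = 1,673 − 1,310 = 363 kg; Δv = 431×9.80665×ln(4.609) = 4226.7×1.5280 ≈ 6458 m/s.
Total Δv = 3539 + 6458 = 9997 m/s.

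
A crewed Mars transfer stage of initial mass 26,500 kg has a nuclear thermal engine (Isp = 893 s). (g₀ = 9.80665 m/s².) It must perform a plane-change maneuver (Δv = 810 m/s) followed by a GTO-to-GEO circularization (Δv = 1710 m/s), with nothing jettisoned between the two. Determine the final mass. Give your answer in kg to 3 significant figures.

v_e = Isp · g₀ = 893 × 9.80665 = 8757.3 m/s.
After the first burn: m = 26500 × exp(−810/8757.3) = 26500 × 0.91165 = 24,158.7 kg.
After the second burn: m = 24,158.7 × exp(−1710/8757.3) = 24,158.7 × 0.82262 = 19,873.4 kg.

final mass ≈ 19900 kg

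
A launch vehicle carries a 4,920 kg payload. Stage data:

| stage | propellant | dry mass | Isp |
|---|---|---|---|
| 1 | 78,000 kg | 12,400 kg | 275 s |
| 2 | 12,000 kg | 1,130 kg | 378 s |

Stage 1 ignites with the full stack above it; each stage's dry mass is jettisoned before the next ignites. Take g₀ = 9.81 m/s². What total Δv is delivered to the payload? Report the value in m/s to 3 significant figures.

Δv ≈ 7480 m/s

Ignition mass of stage 1 = 78,000+12,400 + 12,000+1,130 + 4,920 = 108,450 kg.
Stage 1: m₀ = 108,450 kg, m_f = 108,450 − 78,000 = 30,450 kg; Δv = 275×9.81×ln(3.562) = 2697.8×1.2702 ≈ 3427 m/s.
Stage 2: m₀ = 18,050 kg, m_f = 18,050 − 12,000 = 6,050 kg; Δv = 378×9.81×ln(2.983) = 3708.2×1.0931 ≈ 4053 m/s.
Total Δv = 3427 + 4053 = 7480 m/s.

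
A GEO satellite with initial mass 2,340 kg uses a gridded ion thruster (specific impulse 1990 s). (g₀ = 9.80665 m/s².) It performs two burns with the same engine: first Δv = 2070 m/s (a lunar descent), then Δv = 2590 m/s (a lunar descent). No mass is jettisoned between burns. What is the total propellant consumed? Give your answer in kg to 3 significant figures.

total propellant consumed ≈ 497 kg

v_e = Isp · g₀ = 1990 × 9.80665 = 19515.2 m/s.
After the first burn: m = 2340 × exp(−2070/19515.2) = 2340 × 0.89936 = 2,104.5 kg.
After the second burn: m = 2,104.5 × exp(−2590/19515.2) = 2,104.5 × 0.87571 = 1,842.93 kg.
Total propellant = m₀ − m_final = 2340 − 1,842.93 = 497.07 kg.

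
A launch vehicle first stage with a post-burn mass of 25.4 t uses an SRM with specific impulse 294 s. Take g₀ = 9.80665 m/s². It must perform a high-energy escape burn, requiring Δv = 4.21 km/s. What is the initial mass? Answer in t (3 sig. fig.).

initial mass ≈ 109 t

v_e = Isp · g₀ = 294 × 9.80665 = 2883.2 m/s.
From the ideal rocket equation, m₀/m_f = exp(Δv / v_e) = exp(4210 / 2883.2) = exp(1.4602) = 4.3068.
m₀ = m_f × 4.3068 = 25.4 × 4.3068 = 109.393 t.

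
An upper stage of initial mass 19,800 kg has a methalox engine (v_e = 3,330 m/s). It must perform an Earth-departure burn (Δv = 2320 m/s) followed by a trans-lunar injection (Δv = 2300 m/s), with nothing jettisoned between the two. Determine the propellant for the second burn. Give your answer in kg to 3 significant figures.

propellant for the second burn ≈ 4920 kg

After the first burn: m = 19800 × exp(−2320/3330.0) = 19800 × 0.49823 = 9,864.95 kg.
After the second burn: m = 9,864.95 × exp(−2300/3330.0) = 9,864.95 × 0.50123 = 4,944.61 kg.
Second-burn propellant = 9,864.95 − 4,944.61 = 4,920.34 kg.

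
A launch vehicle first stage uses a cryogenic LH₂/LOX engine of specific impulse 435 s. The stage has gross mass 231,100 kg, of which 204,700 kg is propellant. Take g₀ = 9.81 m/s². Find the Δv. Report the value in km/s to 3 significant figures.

Δv ≈ 9.26 km/s

v_e = Isp · g₀ = 435 × 9.81 = 4267.4 m/s.
m_f = m₀ − m_prop = 231,100 − 204,700 = 26,400 kg.
From the ideal rocket equation, Δv = v_e · ln(m₀/m_f) = 4267.4 × ln(8.754) = 4267.4 × 2.1695 ≈ 9258.0 m/s.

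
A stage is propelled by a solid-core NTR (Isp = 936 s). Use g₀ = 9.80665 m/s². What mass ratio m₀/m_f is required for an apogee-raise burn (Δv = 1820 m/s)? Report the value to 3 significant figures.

v_e = Isp · g₀ = 936 × 9.80665 = 9179.0 m/s.
m₀/m_f = exp(Δv / v_e) = exp(1820 / 9179.0) = exp(0.1983) = 1.2193.

mass ratio ≈ 1.22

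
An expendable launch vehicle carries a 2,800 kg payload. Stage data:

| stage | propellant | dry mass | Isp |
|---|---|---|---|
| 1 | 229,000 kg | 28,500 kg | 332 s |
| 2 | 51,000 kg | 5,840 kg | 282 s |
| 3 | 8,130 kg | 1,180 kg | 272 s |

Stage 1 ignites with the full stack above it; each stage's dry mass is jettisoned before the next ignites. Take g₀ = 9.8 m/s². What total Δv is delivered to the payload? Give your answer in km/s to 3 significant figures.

Δv ≈ 10.6 km/s

Ignition mass of stage 1 = 229,000+28,500 + 51,000+5,840 + 8,130+1,180 + 2,800 = 326,450 kg.
Stage 1: m₀ = 326,450 kg, m_f = 326,450 − 229,000 = 97,450 kg; Δv = 332×9.8×ln(3.35) = 3253.6×1.2089 ≈ 3933 m/s.
Stage 2: m₀ = 68,950 kg, m_f = 68,950 − 51,000 = 17,950 kg; Δv = 282×9.8×ln(3.841) = 2763.6×1.3458 ≈ 3719 m/s.
Stage 3: m₀ = 12,110 kg, m_f = 12,110 − 8,130 = 3,980 kg; Δv = 272×9.8×ln(3.043) = 2665.6×1.1127 ≈ 2966 m/s.
Total Δv = 3933 + 3719 + 2966 = 10618 m/s.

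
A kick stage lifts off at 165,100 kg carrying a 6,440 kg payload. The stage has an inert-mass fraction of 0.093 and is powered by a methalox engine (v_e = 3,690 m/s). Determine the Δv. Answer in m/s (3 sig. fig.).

Δv ≈ 7570 m/s

Stage wet mass = m₀ − payload = 165,100 − 6,440 = 158,660 kg.
Stage dry mass = ε × stage wet mass = 0.093 × 158,660 = 14,755.4 kg.
Burnout mass m_f = stage dry + payload = 14,755.4 + 6,440 = 21,195.4 kg.
By the Tsiolkovsky rocket equation, Δv = v_e · ln(165,100/21,195.4) = 3690.0 × ln(7.789) = 3690.0 × 2.0528 ≈ 7575 m/s.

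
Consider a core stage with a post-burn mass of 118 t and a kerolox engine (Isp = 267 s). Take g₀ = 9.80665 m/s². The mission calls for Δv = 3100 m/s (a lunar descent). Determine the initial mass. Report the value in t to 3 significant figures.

initial mass ≈ 386 t

v_e = Isp · g₀ = 267 × 9.80665 = 2618.4 m/s.
m₀/m_f = exp(Δv / v_e) = exp(3100 / 2618.4) = exp(1.1839) = 3.2672.
m₀ = m_f × 3.2672 = 118 × 3.2672 = 385.53 t.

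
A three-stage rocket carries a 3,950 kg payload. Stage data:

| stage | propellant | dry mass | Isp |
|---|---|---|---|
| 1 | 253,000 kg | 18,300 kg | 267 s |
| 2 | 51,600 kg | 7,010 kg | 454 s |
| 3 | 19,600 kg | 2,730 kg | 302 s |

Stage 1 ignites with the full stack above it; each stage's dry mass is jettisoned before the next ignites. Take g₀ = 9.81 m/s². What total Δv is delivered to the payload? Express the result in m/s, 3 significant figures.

Ignition mass of stage 1 = 253,000+18,300 + 51,600+7,010 + 19,600+2,730 + 3,950 = 356,190 kg.
Stage 1: m₀ = 356,190 kg, m_f = 356,190 − 253,000 = 103,190 kg; Δv = 267×9.81×ln(3.452) = 2619.3×1.2389 ≈ 3245 m/s.
Stage 2: m₀ = 84,890 kg, m_f = 84,890 − 51,600 = 33,290 kg; Δv = 454×9.81×ln(2.55) = 4453.7×0.9361 ≈ 4169 m/s.
Stage 3: m₀ = 26,280 kg, m_f = 26,280 − 19,600 = 6,680 kg; Δv = 302×9.81×ln(3.934) = 2962.6×1.3697 ≈ 4058 m/s.
Total Δv = 3245 + 4169 + 4058 = 11472 m/s.

Δv ≈ 11500 m/s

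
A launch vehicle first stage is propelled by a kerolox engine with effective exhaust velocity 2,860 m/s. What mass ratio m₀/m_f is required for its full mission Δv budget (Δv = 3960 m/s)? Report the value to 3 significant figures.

mass ratio ≈ 3.99

m₀/m_f = exp(Δv / v_e) = exp(3960 / 2860.0) = exp(1.3846) = 3.9933.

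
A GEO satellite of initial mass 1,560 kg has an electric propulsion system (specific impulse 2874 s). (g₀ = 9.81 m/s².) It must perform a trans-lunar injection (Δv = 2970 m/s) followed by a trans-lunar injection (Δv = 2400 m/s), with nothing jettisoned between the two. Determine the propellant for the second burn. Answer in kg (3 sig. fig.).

propellant for the second burn ≈ 115 kg

v_e = Isp · g₀ = 2874 × 9.81 = 28193.9 m/s.
After the first burn: m = 1560 × exp(−2970/28193.9) = 1560 × 0.90002 = 1,404.03 kg.
After the second burn: m = 1,404.03 × exp(−2400/28193.9) = 1,404.03 × 0.91840 = 1,289.46 kg.
Second-burn propellant = 1,404.03 − 1,289.46 = 114.57 kg.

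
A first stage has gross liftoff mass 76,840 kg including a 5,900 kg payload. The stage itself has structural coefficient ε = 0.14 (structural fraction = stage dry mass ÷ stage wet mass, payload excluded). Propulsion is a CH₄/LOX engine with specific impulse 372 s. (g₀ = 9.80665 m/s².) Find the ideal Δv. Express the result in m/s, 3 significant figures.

Δv ≈ 5760 m/s

Stage wet mass = m₀ − payload = 76,840 − 5,900 = 70,940 kg.
Stage dry mass = ε × stage wet mass = 0.14 × 70,940 = 9,931.6 kg.
Burnout mass m_f = stage dry + payload = 9,931.6 + 5,900 = 15,831.6 kg.
v_e = Isp · g₀ = 372 × 9.80665 = 3648.1 m/s.
By the Tsiolkovsky rocket equation, Δv = v_e · ln(76,840/15,831.6) = 3648.1 × ln(4.854) = 3648.1 × 1.5797 ≈ 5763 m/s.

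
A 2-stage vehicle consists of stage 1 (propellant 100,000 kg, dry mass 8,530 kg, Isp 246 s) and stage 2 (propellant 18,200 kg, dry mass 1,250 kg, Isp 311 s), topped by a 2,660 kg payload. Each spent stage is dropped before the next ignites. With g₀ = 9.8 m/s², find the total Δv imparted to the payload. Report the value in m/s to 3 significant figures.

Δv ≈ 8780 m/s

Ignition mass of stage 1 = 100,000+8,530 + 18,200+1,250 + 2,660 = 130,640 kg.
Stage 1: m₀ = 130,640 kg, m_f = 130,640 − 100,000 = 30,640 kg; Δv = 246×9.8×ln(4.264) = 2410.8×1.4501 ≈ 3496 m/s.
Stage 2: m₀ = 22,110 kg, m_f = 22,110 − 18,200 = 3,910 kg; Δv = 311×9.8×ln(5.655) = 3047.8×1.7325 ≈ 5280 m/s.
Total Δv = 3496 + 5280 = 8776 m/s.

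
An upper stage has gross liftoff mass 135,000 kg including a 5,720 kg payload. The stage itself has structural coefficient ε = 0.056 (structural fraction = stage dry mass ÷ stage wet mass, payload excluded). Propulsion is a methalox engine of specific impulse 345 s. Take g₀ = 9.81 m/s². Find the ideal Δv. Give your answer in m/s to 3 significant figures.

Δv ≈ 7930 m/s

Stage wet mass = m₀ − payload = 135,000 − 5,720 = 129,280 kg.
Stage dry mass = ε × stage wet mass = 0.056 × 129,280 = 7,239.68 kg.
Burnout mass m_f = stage dry + payload = 7,239.68 + 5,720 = 12,959.68 kg.
v_e = Isp · g₀ = 345 × 9.81 = 3384.5 m/s.
Rocket equation: Δv = v_e · ln(135,000/12,959.68) = 3384.5 × ln(10.42) = 3384.5 × 2.3434 ≈ 7931 m/s.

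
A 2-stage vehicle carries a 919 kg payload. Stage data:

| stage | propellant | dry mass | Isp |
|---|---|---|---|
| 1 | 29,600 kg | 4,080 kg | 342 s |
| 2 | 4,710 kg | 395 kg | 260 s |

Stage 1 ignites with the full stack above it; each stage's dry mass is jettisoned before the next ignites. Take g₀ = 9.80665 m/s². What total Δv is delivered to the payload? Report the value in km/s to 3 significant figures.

Ignition mass of stage 1 = 29,600+4,080 + 4,710+395 + 919 = 39,704 kg.
Stage 1: m₀ = 39,704 kg, m_f = 39,704 − 29,600 = 10,104 kg; Δv = 342×9.80665×ln(3.93) = 3353.9×1.3685 ≈ 4590 m/s.
Stage 2: m₀ = 6,024 kg, m_f = 6,024 − 4,710 = 1,314 kg; Δv = 260×9.80665×ln(4.584) = 2549.7×1.5227 ≈ 3882 m/s.
Total Δv = 4590 + 3882 = 8472 m/s.

Δv ≈ 8.47 km/s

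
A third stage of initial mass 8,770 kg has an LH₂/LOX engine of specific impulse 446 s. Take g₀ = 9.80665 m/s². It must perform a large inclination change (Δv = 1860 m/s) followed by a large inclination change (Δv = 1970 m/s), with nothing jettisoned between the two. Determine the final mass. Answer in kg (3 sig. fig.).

v_e = Isp · g₀ = 446 × 9.80665 = 4373.8 m/s.
After the first burn: m = 8770 × exp(−1860/4373.8) = 8770 × 0.65360 = 5,732.07 kg.
After the second burn: m = 5,732.07 × exp(−1970/4373.8) = 5,732.07 × 0.63737 = 3,653.45 kg.

final mass ≈ 3650 kg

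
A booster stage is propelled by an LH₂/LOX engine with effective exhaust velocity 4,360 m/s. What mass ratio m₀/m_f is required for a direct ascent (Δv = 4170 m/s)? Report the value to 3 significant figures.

By the Tsiolkovsky rocket equation, m₀/m_f = exp(Δv / v_e) = exp(4170 / 4360.0) = exp(0.9564) = 2.6024.

mass ratio ≈ 2.60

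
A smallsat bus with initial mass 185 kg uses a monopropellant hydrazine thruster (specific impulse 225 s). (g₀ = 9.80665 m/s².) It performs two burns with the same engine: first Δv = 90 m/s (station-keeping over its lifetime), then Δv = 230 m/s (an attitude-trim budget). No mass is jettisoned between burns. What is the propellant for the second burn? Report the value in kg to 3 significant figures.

propellant for the second burn ≈ 17.6 kg

v_e = Isp · g₀ = 225 × 9.80665 = 2206.5 m/s.
After the first burn: m = 185 × exp(−90/2206.5) = 185 × 0.96003 = 177.606 kg.
After the second burn: m = 177.606 × exp(−230/2206.5) = 177.606 × 0.90101 = 160.025 kg.
Second-burn propellant = 177.606 − 160.025 = 17.581 kg.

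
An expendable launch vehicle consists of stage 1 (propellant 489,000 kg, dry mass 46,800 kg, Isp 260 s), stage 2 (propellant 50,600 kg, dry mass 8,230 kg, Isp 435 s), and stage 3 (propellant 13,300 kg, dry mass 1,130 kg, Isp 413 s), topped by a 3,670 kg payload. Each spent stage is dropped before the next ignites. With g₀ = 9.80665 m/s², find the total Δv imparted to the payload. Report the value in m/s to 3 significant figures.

Ignition mass of stage 1 = 489,000+46,800 + 50,600+8,230 + 13,300+1,130 + 3,670 = 612,730 kg.
Stage 1: m₀ = 612,730 kg, m_f = 612,730 − 489,000 = 123,730 kg; Δv = 260×9.80665×ln(4.952) = 2549.7×1.5998 ≈ 4079 m/s.
Stage 2: m₀ = 76,930 kg, m_f = 76,930 − 50,600 = 26,330 kg; Δv = 435×9.80665×ln(2.922) = 4265.9×1.0722 ≈ 4574 m/s.
Stage 3: m₀ = 18,100 kg, m_f = 18,100 − 13,300 = 4,800 kg; Δv = 413×9.80665×ln(3.771) = 4050.1×1.3273 ≈ 5376 m/s.
Total Δv = 4079 + 4574 + 5376 = 14029 m/s.

Δv ≈ 14000 m/s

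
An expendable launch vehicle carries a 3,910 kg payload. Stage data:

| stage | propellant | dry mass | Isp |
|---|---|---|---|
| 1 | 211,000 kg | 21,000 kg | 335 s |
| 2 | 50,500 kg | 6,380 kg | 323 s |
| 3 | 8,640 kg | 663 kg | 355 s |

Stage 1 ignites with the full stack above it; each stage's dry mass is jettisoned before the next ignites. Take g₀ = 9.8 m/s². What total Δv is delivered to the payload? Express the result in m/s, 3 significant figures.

Δv ≈ 11700 m/s

Ignition mass of stage 1 = 211,000+21,000 + 50,500+6,380 + 8,640+663 + 3,910 = 302,093 kg.
Stage 1: m₀ = 302,093 kg, m_f = 302,093 − 211,000 = 91,093 kg; Δv = 335×9.8×ln(3.316) = 3283.0×1.1989 ≈ 3936 m/s.
Stage 2: m₀ = 70,093 kg, m_f = 70,093 − 50,500 = 19,593 kg; Δv = 323×9.8×ln(3.577) = 3165.4×1.2747 ≈ 4035 m/s.
Stage 3: m₀ = 13,213 kg, m_f = 13,213 − 8,640 = 4,573 kg; Δv = 355×9.8×ln(2.889) = 3479.0×1.0610 ≈ 3691 m/s.
Total Δv = 3936 + 4035 + 3691 = 11662 m/s.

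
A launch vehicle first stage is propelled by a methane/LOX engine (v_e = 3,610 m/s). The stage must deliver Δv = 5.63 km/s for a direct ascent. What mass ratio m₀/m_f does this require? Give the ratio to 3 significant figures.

mass ratio ≈ 4.76

m₀/m_f = exp(Δv / v_e) = exp(5630 / 3610.0) = exp(1.5596) = 4.7567.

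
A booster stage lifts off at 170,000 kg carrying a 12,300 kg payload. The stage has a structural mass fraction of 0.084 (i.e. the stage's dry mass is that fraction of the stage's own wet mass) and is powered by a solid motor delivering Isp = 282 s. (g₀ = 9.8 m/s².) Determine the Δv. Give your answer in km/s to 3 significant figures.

Δv ≈ 5.24 km/s

Stage wet mass = m₀ − payload = 170,000 − 12,300 = 157,700 kg.
Stage dry mass = ε × stage wet mass = 0.084 × 157,700 = 13,246.8 kg.
Burnout mass m_f = stage dry + payload = 13,246.8 + 12,300 = 25,546.8 kg.
v_e = Isp · g₀ = 282 × 9.8 = 2763.6 m/s.
From the ideal rocket equation, Δv = v_e · ln(170,000/25,546.8) = 2763.6 × ln(6.654) = 2763.6 × 1.8953 ≈ 5238 m/s.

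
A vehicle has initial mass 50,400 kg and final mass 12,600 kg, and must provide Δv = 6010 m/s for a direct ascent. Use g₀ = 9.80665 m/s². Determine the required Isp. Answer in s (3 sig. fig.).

Isp ≈ 442 s

ln(m₀/m_f) = ln(50400/12600) = ln(4) = 1.3863.
By the Tsiolkovsky rocket equation, v_e = Δv / ln(m₀/m_f) = 6010 / 1.3863 = 4335.3 m/s.
Isp = v_e / g₀ = 4335.3 / 9.80665 = 442.1 s.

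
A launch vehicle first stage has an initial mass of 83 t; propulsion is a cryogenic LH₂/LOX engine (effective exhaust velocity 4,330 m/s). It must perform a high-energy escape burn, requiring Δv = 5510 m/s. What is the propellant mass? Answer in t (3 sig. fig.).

By the Tsiolkovsky rocket equation, m₀/m_f = exp(Δv / v_e) = exp(5510 / 4330.0) = exp(1.2725) = 3.5698.
m_f = 83 / 3.5698 = 23.2506 t, so propellant = m₀ − m_f = 83 − 23.2506 = 59.7494 t.

propellant mass ≈ 59.7 t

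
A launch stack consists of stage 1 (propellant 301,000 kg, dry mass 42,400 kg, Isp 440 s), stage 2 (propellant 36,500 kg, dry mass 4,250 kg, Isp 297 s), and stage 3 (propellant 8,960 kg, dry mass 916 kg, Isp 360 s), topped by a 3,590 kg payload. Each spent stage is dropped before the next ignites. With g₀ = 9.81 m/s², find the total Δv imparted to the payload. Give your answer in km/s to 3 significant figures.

Δv ≈ 13.2 km/s

Ignition mass of stage 1 = 301,000+42,400 + 36,500+4,250 + 8,960+916 + 3,590 = 397,616 kg.
Stage 1: m₀ = 397,616 kg, m_f = 397,616 − 301,000 = 96,616 kg; Δv = 440×9.81×ln(4.115) = 4316.4×1.4147 ≈ 6107 m/s.
Stage 2: m₀ = 54,216 kg, m_f = 54,216 − 36,500 = 17,716 kg; Δv = 297×9.81×ln(3.06) = 2913.6×1.1185 ≈ 3259 m/s.
Stage 3: m₀ = 13,466 kg, m_f = 13,466 − 8,960 = 4,506 kg; Δv = 360×9.81×ln(2.988) = 3531.6×1.0948 ≈ 3866 m/s.
Total Δv = 6107 + 3259 + 3866 = 13232 m/s.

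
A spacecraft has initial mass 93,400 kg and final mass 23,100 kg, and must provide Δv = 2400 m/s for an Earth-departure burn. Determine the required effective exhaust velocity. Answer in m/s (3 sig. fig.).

ln(m₀/m_f) = ln(93400/23100) = ln(4.043) = 1.3971.
From the ideal rocket equation, v_e = Δv / ln(m₀/m_f) = 2400 / 1.3971 = 1717.9 m/s.

v_e ≈ 1720 m/s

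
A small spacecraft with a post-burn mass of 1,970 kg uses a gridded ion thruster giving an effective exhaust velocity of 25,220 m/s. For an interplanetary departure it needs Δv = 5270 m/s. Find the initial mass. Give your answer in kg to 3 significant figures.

initial mass ≈ 2430 kg

From the ideal rocket equation, m₀/m_f = exp(Δv / v_e) = exp(5270 / 25220.0) = exp(0.2090) = 1.2324.
m₀ = m_f × 1.2324 = 1,970 × 1.2324 = 2,427.83 kg.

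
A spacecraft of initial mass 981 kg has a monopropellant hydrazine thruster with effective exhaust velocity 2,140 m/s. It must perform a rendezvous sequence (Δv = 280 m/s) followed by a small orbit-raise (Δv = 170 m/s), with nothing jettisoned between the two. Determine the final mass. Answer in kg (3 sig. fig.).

After the first burn: m = 981 × exp(−280/2140.0) = 981 × 0.87736 = 860.69 kg.
After the second burn: m = 860.69 × exp(−170/2140.0) = 860.69 × 0.92363 = 794.959 kg.

final mass ≈ 795 kg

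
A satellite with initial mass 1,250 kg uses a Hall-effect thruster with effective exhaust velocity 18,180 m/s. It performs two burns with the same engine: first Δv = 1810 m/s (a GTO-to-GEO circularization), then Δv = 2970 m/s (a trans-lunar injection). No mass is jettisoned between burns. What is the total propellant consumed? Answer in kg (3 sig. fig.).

total propellant consumed ≈ 289 kg

After the first burn: m = 1250 × exp(−1810/18180.0) = 1250 × 0.90524 = 1,131.55 kg.
After the second burn: m = 1,131.55 × exp(−2970/18180.0) = 1,131.55 × 0.84928 = 961.003 kg.
Total propellant = m₀ − m_final = 1250 − 961.003 = 288.997 kg.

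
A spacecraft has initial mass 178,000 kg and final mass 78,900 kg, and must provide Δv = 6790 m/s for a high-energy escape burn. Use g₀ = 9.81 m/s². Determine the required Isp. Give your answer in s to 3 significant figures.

Isp ≈ 851 s

ln(m₀/m_f) = ln(178000/78900) = ln(2.256) = 0.8136.
v_e = Δv / ln(m₀/m_f) = 6790 / 0.8136 = 8345.6 m/s.
Isp = v_e / g₀ = 8345.6 / 9.81 = 850.7 s.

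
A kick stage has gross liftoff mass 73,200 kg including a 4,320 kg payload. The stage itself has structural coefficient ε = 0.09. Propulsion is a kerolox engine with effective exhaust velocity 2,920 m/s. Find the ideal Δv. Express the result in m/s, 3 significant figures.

Δv ≈ 5660 m/s

Stage wet mass = m₀ − payload = 73,200 − 4,320 = 68,880 kg.
Stage dry mass = ε × stage wet mass = 0.09 × 68,880 = 6,199.2 kg.
Burnout mass m_f = stage dry + payload = 6,199.2 + 4,320 = 10,519.2 kg.
Δv = v_e · ln(73,200/10,519.2) = 2920.0 × ln(6.959) = 2920.0 × 1.9400 ≈ 5665 m/s.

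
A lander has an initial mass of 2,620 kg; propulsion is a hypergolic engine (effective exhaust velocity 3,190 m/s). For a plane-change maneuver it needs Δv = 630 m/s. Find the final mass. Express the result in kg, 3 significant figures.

m₀/m_f = exp(Δv / v_e) = exp(630 / 3190.0) = exp(0.1975) = 1.2183.
m_f = m₀ / 1.2183 = 2,620 / 1.2183 = 2,150.54 kg.

final mass ≈ 2150 kg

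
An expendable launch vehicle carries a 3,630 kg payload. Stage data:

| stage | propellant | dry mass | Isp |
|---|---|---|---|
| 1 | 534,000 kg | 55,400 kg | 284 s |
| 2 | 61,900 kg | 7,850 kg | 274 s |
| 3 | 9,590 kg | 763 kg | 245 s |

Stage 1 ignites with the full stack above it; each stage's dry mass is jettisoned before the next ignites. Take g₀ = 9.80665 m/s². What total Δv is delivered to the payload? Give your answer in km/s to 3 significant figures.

Δv ≈ 10.8 km/s

Ignition mass of stage 1 = 534,000+55,400 + 61,900+7,850 + 9,590+763 + 3,630 = 673,133 kg.
Stage 1: m₀ = 673,133 kg, m_f = 673,133 − 534,000 = 139,133 kg; Δv = 284×9.80665×ln(4.838) = 2785.1×1.5765 ≈ 4391 m/s.
Stage 2: m₀ = 83,733 kg, m_f = 83,733 − 61,900 = 21,833 kg; Δv = 274×9.80665×ln(3.835) = 2687.0×1.3442 ≈ 3612 m/s.
Stage 3: m₀ = 13,983 kg, m_f = 13,983 − 9,590 = 4,393 kg; Δv = 245×9.80665×ln(3.183) = 2402.6×1.1578 ≈ 2782 m/s.
Total Δv = 4391 + 3612 + 2782 = 10785 m/s.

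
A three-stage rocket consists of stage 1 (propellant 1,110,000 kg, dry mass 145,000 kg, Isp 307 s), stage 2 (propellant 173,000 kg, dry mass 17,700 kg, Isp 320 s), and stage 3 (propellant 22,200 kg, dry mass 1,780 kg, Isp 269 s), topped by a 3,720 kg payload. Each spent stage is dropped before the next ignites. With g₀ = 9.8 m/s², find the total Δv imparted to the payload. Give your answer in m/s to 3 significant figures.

Δv ≈ 13400 m/s

Ignition mass of stage 1 = 1,110,000+145,000 + 173,000+17,700 + 22,200+1,780 + 3,720 = 1,473,400 kg.
Stage 1: m₀ = 1,473,400 kg, m_f = 1,473,400 − 1,110,000 = 363,400 kg; Δv = 307×9.8×ln(4.054) = 3008.6×1.3998 ≈ 4212 m/s.
Stage 2: m₀ = 218,400 kg, m_f = 218,400 − 173,000 = 45,400 kg; Δv = 320×9.8×ln(4.811) = 3136.0×1.5708 ≈ 4926 m/s.
Stage 3: m₀ = 27,700 kg, m_f = 27,700 − 22,200 = 5,500 kg; Δv = 269×9.8×ln(5.036) = 2636.2×1.6167 ≈ 4262 m/s.
Total Δv = 4212 + 4926 + 4262 = 13400 m/s.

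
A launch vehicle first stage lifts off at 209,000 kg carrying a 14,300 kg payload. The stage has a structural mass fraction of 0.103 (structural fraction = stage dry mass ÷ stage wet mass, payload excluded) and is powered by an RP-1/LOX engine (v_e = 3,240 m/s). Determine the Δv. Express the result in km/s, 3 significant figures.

Stage wet mass = m₀ − payload = 209,000 − 14,300 = 194,700 kg.
Stage dry mass = ε × stage wet mass = 0.103 × 194,700 = 20,054.1 kg.
Burnout mass m_f = stage dry + payload = 20,054.1 + 14,300 = 34,354.1 kg.
By the Tsiolkovsky rocket equation, Δv = v_e · ln(209,000/34,354.1) = 3240.0 × ln(6.084) = 3240.0 × 1.8056 ≈ 5850 m/s.

Δv ≈ 5.85 km/s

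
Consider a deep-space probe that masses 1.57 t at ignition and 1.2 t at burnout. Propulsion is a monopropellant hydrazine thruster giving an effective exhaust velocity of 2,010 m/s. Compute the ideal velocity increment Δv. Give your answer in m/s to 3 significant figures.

Δv ≈ 540 m/s

Δv = v_e · ln(m₀/m_f) = 2010.0 × ln(1.308) = 2010.0 × 0.2688 ≈ 540.2 m/s.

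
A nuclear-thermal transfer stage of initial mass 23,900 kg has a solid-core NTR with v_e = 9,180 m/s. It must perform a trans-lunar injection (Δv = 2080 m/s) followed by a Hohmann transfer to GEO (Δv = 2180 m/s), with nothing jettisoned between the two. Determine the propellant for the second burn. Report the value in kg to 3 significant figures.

After the first burn: m = 23900 × exp(−2080/9180.0) = 23900 × 0.79726 = 19,054.5 kg.
After the second burn: m = 19,054.5 × exp(−2180/9180.0) = 19,054.5 × 0.78862 = 15,026.8 kg.
Second-burn propellant = 19,054.5 − 15,026.8 = 4,027.7 kg.

propellant for the second burn ≈ 4030 kg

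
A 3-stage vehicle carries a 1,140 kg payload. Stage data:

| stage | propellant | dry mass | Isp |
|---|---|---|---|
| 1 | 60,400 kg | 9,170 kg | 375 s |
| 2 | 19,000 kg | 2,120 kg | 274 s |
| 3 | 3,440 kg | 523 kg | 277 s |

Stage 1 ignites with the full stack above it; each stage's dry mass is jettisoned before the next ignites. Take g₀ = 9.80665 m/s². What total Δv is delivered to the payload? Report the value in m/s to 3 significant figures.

Ignition mass of stage 1 = 60,400+9,170 + 19,000+2,120 + 3,440+523 + 1,140 = 95,793 kg.
Stage 1: m₀ = 95,793 kg, m_f = 95,793 − 60,400 = 35,393 kg; Δv = 375×9.80665×ln(2.707) = 3677.5×0.9957 ≈ 3662 m/s.
Stage 2: m₀ = 26,223 kg, m_f = 26,223 − 19,000 = 7,223 kg; Δv = 274×9.80665×ln(3.63) = 2687.0×1.2894 ≈ 3465 m/s.
Stage 3: m₀ = 5,103 kg, m_f = 5,103 − 3,440 = 1,663 kg; Δv = 277×9.80665×ln(3.069) = 2716.4×1.1212 ≈ 3046 m/s.
Total Δv = 3662 + 3465 + 3046 = 10173 m/s.

Δv ≈ 10200 m/s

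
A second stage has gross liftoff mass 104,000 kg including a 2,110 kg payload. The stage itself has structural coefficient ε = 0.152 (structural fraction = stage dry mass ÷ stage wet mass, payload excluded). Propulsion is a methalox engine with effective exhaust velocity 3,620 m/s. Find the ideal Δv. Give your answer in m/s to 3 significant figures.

Δv ≈ 6430 m/s

Stage wet mass = m₀ − payload = 104,000 − 2,110 = 101,890 kg.
Stage dry mass = ε × stage wet mass = 0.152 × 101,890 = 15,487.3 kg.
Burnout mass m_f = stage dry + payload = 15,487.3 + 2,110 = 17,597.3 kg.
Δv = v_e · ln(104,000/17,597.3) = 3620.0 × ln(5.91) = 3620.0 × 1.7766 ≈ 6431 m/s.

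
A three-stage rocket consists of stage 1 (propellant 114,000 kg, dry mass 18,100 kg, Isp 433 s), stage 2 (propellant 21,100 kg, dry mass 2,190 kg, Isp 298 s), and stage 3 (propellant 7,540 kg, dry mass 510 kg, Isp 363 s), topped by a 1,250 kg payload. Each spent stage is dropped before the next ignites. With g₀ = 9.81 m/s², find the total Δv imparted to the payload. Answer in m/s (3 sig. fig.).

Δv ≈ 14000 m/s

Ignition mass of stage 1 = 114,000+18,100 + 21,100+2,190 + 7,540+510 + 1,250 = 164,690 kg.
Stage 1: m₀ = 164,690 kg, m_f = 164,690 − 114,000 = 50,690 kg; Δv = 433×9.81×ln(3.249) = 4247.7×1.1783 ≈ 5005 m/s.
Stage 2: m₀ = 32,590 kg, m_f = 32,590 − 21,100 = 11,490 kg; Δv = 298×9.81×ln(2.836) = 2923.4×1.0425 ≈ 3048 m/s.
Stage 3: m₀ = 9,300 kg, m_f = 9,300 − 7,540 = 1,760 kg; Δv = 363×9.81×ln(5.284) = 3561.0×1.6647 ≈ 5928 m/s.
Total Δv = 5005 + 3048 + 5928 = 13981 m/s.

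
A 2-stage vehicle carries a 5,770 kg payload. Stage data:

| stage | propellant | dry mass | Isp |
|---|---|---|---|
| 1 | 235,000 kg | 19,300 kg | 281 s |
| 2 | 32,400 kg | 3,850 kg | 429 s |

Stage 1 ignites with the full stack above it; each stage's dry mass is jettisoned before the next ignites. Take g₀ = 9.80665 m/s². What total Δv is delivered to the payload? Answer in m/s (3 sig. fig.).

Δv ≈ 10500 m/s

Ignition mass of stage 1 = 235,000+19,300 + 32,400+3,850 + 5,770 = 296,320 kg.
Stage 1: m₀ = 296,320 kg, m_f = 296,320 − 235,000 = 61,320 kg; Δv = 281×9.80665×ln(4.832) = 2755.7×1.5753 ≈ 4341 m/s.
Stage 2: m₀ = 42,020 kg, m_f = 42,020 − 32,400 = 9,620 kg; Δv = 429×9.80665×ln(4.368) = 4207.1×1.4743 ≈ 6202 m/s.
Total Δv = 4341 + 6202 = 10543 m/s.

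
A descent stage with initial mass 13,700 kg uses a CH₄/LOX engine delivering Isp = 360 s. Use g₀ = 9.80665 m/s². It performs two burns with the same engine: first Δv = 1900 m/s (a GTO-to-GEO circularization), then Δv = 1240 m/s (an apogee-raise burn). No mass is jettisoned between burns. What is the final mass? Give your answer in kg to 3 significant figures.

final mass ≈ 5630 kg

v_e = Isp · g₀ = 360 × 9.80665 = 3530.4 m/s.
After the first burn: m = 13700 × exp(−1900/3530.4) = 13700 × 0.58381 = 7,998.2 kg.
After the second burn: m = 7,998.2 × exp(−1240/3530.4) = 7,998.2 × 0.70382 = 5,629.29 kg.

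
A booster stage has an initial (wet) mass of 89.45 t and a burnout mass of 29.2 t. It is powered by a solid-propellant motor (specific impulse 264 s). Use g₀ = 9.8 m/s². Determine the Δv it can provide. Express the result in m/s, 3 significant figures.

Δv ≈ 2900 m/s

v_e = Isp · g₀ = 264 × 9.8 = 2587.2 m/s.
By the Tsiolkovsky rocket equation, Δv = v_e · ln(m₀/m_f) = 2587.2 × ln(3.063) = 2587.2 × 1.1195 ≈ 2896.4 m/s.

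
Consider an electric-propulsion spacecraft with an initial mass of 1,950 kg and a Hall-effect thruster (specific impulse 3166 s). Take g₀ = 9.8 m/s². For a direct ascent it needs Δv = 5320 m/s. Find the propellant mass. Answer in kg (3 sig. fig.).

v_e = Isp · g₀ = 3166 × 9.8 = 31026.8 m/s.
m₀/m_f = exp(Δv / v_e) = exp(5320 / 31026.8) = exp(0.1715) = 1.1870.
m_f = 1,950 / 1.1870 = 1,642.8 kg, so propellant = m₀ − m_f = 1,950 − 1,642.8 = 307.2 kg.

propellant mass ≈ 307 kg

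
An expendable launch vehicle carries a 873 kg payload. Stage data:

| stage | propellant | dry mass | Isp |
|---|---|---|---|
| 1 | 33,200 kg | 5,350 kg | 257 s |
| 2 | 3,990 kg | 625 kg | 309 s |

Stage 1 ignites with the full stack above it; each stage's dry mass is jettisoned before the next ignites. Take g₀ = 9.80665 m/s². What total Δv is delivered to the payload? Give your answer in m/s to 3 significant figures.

Ignition mass of stage 1 = 33,200+5,350 + 3,990+625 + 873 = 44,038 kg.
Stage 1: m₀ = 44,038 kg, m_f = 44,038 − 33,200 = 10,838 kg; Δv = 257×9.80665×ln(4.063) = 2520.3×1.4020 ≈ 3533 m/s.
Stage 2: m₀ = 5,488 kg, m_f = 5,488 − 3,990 = 1,498 kg; Δv = 309×9.80665×ln(3.664) = 3030.3×1.2984 ≈ 3935 m/s.
Total Δv = 3533 + 3935 = 7468 m/s.

Δv ≈ 7470 m/s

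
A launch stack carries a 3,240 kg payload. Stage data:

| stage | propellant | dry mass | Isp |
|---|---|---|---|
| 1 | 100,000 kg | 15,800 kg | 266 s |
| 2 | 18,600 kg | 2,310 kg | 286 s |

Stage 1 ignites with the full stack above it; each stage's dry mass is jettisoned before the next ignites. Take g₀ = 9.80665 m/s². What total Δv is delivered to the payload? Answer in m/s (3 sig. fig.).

Ignition mass of stage 1 = 100,000+15,800 + 18,600+2,310 + 3,240 = 139,950 kg.
Stage 1: m₀ = 139,950 kg, m_f = 139,950 − 100,000 = 39,950 kg; Δv = 266×9.80665×ln(3.503) = 2608.6×1.2537 ≈ 3270 m/s.
Stage 2: m₀ = 24,150 kg, m_f = 24,150 − 18,600 = 5,550 kg; Δv = 286×9.80665×ln(4.351) = 2804.7×1.4705 ≈ 4124 m/s.
Total Δv = 3270 + 4124 = 7394 m/s.

Δv ≈ 7390 m/s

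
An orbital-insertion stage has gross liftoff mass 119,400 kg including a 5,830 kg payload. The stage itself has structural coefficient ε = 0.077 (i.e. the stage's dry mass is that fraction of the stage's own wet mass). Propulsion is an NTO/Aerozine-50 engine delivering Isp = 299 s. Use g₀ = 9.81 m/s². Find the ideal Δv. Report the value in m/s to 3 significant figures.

Δv ≈ 6170 m/s

Stage wet mass = m₀ − payload = 119,400 − 5,830 = 113,570 kg.
Stage dry mass = ε × stage wet mass = 0.077 × 113,570 = 8,744.89 kg.
Burnout mass m_f = stage dry + payload = 8,744.89 + 5,830 = 14,574.89 kg.
v_e = Isp · g₀ = 299 × 9.81 = 2933.2 m/s.
Using Δv = v_e ln(m₀/m_f): Δv = v_e · ln(119,400/14,574.89) = 2933.2 × ln(8.192) = 2933.2 × 2.1032 ≈ 6169 m/s.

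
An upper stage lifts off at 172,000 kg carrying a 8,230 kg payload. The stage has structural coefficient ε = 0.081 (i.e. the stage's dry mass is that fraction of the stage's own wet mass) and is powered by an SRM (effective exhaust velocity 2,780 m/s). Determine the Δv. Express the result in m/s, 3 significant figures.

Stage wet mass = m₀ − payload = 172,000 − 8,230 = 163,770 kg.
Stage dry mass = ε × stage wet mass = 0.081 × 163,770 = 13,265.4 kg.
Burnout mass m_f = stage dry + payload = 13,265.4 + 8,230 = 21,495.4 kg.
Rocket equation: Δv = v_e · ln(172,000/21,495.4) = 2780.0 × ln(8.002) = 2780.0 × 2.0797 ≈ 5781 m/s.

Δv ≈ 5780 m/s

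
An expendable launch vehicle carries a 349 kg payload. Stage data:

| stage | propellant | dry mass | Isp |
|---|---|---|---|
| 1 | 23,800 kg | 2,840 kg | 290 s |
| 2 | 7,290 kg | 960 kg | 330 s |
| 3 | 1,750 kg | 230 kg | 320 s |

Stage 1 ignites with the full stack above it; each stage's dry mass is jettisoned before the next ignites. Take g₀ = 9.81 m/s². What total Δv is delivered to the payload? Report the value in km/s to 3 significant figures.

Ignition mass of stage 1 = 23,800+2,840 + 7,290+960 + 1,750+230 + 349 = 37,219 kg.
Stage 1: m₀ = 37,219 kg, m_f = 37,219 − 23,800 = 13,419 kg; Δv = 290×9.81×ln(2.774) = 2844.9×1.0201 ≈ 2902 m/s.
Stage 2: m₀ = 10,579 kg, m_f = 10,579 − 7,290 = 3,289 kg; Δv = 330×9.81×ln(3.216) = 3237.3×1.1683 ≈ 3782 m/s.
Stage 3: m₀ = 2,329 kg, m_f = 2,329 − 1,750 = 579 kg; Δv = 320×9.81×ln(4.022) = 3139.2×1.3919 ≈ 4369 m/s.
Total Δv = 2902 + 3782 + 4369 = 11053 m/s.

Δv ≈ 11.1 km/s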